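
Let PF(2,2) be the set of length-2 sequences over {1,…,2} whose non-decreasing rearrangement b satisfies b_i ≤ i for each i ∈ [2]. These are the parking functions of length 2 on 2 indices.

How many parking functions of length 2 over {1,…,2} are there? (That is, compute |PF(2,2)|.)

#PF = (2−2+1)·(2+1)^(2−1) = 1×3 = 3
One tuple (1,2) → sorted (1,2): b_i ≤ i ∀i, a PF.

3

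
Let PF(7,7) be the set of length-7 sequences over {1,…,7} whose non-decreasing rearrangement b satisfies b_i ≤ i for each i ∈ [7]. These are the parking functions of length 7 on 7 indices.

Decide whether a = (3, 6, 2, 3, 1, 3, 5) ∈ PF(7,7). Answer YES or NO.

YES

Sorted: b = (1, 2, 3, 3, 3, 5, 6).
  b_1=1 ≤ 1
  b_2=2 ≤ 2
  b_3=3 ≤ 3
  b_4=3 ≤ 4
  b_5=3 ≤ 5
  b_6=5 ≤ 6
  b_7=6 ≤ 7
All bounds hold ⇒ YES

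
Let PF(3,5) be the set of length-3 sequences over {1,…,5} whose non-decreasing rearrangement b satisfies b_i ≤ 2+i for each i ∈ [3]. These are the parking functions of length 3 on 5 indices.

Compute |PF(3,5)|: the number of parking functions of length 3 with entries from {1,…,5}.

108

#PF = (5+1−3)·(5+1)^{3−1} = 3·36 = 108
One tuple (5,1,4) → sorted (1,4,5): b_i ≤ 2+i ∀i, a PF.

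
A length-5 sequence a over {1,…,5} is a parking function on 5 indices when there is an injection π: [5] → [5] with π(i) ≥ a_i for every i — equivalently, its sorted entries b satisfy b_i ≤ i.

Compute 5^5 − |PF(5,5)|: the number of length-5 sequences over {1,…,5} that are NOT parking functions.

1829

#PF = (6−5)·6^(5−1) = 1×1296 = 1296
E.g. (5,5,1,3,3) → sorted (1,3,3,5,5): b_2=3>2, not a PF.
Total 3125; non-PF = 3125−1296 = 1829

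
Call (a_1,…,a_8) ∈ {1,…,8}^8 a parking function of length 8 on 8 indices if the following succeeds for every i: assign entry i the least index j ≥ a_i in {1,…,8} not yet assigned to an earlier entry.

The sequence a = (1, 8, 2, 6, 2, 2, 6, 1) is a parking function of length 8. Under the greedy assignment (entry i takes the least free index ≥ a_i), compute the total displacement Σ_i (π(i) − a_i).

8

Σπ = 36 ({1..8} each once); Σa = 1+8+2+6+2+2+6+1 = 28; disp = 36−28 = 8.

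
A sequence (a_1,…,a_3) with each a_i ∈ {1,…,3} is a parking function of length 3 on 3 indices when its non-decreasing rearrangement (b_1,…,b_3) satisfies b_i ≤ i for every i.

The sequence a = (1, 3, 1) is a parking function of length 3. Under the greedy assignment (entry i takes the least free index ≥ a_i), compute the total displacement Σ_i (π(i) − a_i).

1

Σπ(i) = 1+…+3 = 6; Σa = 1+3+1 = 5; disp = 6−5 = 1.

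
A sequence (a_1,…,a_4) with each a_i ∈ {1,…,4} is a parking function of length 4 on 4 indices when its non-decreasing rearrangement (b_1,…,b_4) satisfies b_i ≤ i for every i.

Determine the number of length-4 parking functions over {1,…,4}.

#PF = (4−4+1)·(4+1)^(4−1) = 1 · 125 = 125 [KW]
E.g. (4,1,3,2) → sorted (1,2,3,4): b_i ≤ i ∀i, a PF.

125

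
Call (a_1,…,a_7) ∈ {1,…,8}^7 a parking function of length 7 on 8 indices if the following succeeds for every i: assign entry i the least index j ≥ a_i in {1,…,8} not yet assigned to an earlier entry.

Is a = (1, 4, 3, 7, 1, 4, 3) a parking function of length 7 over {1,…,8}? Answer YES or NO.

Rearranged: b = (1, 1, 3, 3, 4, 4, 7).
  b_1=1 ≤ 2
  b_2=1 ≤ 3
  b_3=3 ≤ 4
  b_4=3 ≤ 5
  b_5=4 ≤ 6
  b_6=4 ≤ 7
  b_7=7 ≤ 8
All bounds hold ⇒ YES

YES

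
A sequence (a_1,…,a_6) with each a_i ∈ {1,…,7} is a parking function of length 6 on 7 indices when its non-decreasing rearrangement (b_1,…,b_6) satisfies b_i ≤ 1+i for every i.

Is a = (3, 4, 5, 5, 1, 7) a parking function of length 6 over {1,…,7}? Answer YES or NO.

YES

Sorted: b = (1, 3, 4, 5, 5, 7).
  b_1=1 ≤ 2
  b_2=3 ≤ 3
  b_3=4 ≤ 4
  b_4=5 ≤ 5
  b_5=5 ≤ 6
  b_6=7 ≤ 7
All bounds hold ⇒ YES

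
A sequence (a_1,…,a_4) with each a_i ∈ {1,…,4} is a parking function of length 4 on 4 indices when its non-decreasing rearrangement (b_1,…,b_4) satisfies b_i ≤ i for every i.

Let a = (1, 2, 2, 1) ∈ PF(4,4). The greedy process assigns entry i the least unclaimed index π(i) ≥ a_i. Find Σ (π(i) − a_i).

Σπ = 10 ({1..4} each once); Σa = 1+2+2+1 = 6; disp = 10−6 = 4.

4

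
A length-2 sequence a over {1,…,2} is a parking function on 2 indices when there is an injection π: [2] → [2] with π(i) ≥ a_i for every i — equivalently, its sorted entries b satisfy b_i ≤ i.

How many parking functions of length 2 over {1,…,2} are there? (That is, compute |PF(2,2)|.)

|PF(2,2)| = (2+1−2)·(2+1)^{2−1} = 1·3 = 3 (Konheim–Weiss)
Example (2,1) → sorted (1,2): b_i ≤ i ∀i, a PF.

3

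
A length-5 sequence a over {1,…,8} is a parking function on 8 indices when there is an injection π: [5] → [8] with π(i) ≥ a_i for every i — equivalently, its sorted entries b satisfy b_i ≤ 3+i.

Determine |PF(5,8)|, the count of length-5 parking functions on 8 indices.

#PF = 4·9^4 = 4×6561 = 26244
Check (5,8,5,3,4) → sorted (3,4,5,5,8): b_i ≤ 3+i ∀i, a PF.

26244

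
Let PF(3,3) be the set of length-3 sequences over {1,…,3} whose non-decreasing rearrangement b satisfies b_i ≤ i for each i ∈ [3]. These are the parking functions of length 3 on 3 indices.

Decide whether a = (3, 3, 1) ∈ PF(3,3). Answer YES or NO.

Rearranged: b = (1, 3, 3).
  b_1=1 ≤ 1
  b_2=3 > 2
  fails at i=2 ⇒ NO

NO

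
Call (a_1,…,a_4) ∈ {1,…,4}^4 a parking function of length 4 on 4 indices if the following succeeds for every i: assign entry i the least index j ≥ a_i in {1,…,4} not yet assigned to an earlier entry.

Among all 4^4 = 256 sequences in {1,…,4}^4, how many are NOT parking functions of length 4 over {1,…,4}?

131

|PF| = 1·5^3 = 1·125 = 125 (Pollak)
Check (4,3,4,3) → sorted (3,3,4,4): b_1=3>1, not a PF.
Total 256; non-PF = 256−125 = 131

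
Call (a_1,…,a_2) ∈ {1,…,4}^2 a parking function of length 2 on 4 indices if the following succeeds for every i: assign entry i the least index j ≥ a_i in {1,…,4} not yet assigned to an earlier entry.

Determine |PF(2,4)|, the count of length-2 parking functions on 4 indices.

|PF(2,4)| = 3·5^1 = 3 · 5 = 15 (Pollak)
One tuple (3,4) → sorted (3,4): b_i ≤ 2+i ∀i, a PF.

15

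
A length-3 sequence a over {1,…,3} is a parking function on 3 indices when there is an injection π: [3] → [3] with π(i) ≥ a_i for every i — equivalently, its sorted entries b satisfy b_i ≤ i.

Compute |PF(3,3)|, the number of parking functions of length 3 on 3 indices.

16

Count = 1·4^2 = 1×16 = 16
Check (2,3,1) → sorted (1,2,3): b_i ≤ i ∀i, a PF.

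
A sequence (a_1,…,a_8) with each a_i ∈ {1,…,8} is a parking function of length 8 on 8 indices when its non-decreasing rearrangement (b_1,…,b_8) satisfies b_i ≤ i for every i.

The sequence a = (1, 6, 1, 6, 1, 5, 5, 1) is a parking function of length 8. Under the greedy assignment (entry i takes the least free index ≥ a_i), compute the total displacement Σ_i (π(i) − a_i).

Σπ(i) = 1+…+8 = 36; Σa = 1+6+1+6+1+5+5+1 = 26; disp = 36−26 = 10.

10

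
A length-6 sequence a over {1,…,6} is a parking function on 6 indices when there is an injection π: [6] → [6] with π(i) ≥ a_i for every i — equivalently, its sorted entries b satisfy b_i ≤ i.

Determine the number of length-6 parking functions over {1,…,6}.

#PF = (6−6+1)·(6+1)^(6−1) = 1 · 16807 = 16807 (Konheim–Weiss)
One tuple (2,3,2,3,1,4) → sorted (1,2,2,3,3,4): b_i ≤ i ∀i, a PF.

16807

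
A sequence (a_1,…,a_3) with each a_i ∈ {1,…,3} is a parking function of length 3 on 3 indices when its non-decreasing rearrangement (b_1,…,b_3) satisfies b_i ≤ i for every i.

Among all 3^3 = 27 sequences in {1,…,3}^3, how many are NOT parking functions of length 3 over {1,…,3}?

#PF = 1·4^2 = 1·16 = 16 [KW]
Example (2,2,2) → sorted (2,2,2): b_1=2>1, not a PF.
Total 27; non-PF = 27−16 = 11

11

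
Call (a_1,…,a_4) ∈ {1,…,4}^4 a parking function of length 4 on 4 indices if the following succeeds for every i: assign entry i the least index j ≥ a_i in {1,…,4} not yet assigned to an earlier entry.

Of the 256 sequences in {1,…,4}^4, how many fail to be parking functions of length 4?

131

Count = (4−4+1)·(4+1)^(4−1) = 1 · 125 = 125 (Konheim–Weiss)
E.g. (4,4,2,4) → sorted (2,4,4,4): b_1=2>1, not a PF.
So 256 − 125 = 131 fail.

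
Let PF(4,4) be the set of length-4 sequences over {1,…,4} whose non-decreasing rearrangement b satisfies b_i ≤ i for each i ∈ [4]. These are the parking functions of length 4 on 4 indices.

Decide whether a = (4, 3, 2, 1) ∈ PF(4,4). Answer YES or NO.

YES

Sorted: b = (1, 2, 3, 4).
  b_1=1 ≤ 1
  b_2=2 ≤ 2
  b_3=3 ≤ 3
  b_4=4 ≤ 4
All bounds hold ⇒ YES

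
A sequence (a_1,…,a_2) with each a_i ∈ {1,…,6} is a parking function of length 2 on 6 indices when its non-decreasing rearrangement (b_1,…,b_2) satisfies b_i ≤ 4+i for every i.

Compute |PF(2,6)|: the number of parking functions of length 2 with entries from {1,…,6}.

35

Count = 5·7^1 = 5 · 7 = 35 [KW]
Example (1,4) → sorted (1,4): b_i ≤ 4+i ∀i, a PF.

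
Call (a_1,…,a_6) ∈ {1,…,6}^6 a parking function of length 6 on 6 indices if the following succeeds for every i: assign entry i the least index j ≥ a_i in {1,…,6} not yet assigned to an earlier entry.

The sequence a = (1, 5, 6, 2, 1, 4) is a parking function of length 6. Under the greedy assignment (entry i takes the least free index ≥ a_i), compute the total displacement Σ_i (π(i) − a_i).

2

Σπ = 21 ({1..6} each once); Σa = 1+5+6+2+1+4 = 19; disp = 21−19 = 2.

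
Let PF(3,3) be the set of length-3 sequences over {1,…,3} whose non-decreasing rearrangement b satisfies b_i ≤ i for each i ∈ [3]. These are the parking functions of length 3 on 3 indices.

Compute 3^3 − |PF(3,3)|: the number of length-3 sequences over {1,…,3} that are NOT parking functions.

|PF| = (3−3+1)·(3+1)^(3−1) = 1 · 16 = 16 (Konheim–Weiss)
Check (3,3,3) → sorted (3,3,3): b_1=3>1, not a PF.
So 27 − 16 = 11 fail.

11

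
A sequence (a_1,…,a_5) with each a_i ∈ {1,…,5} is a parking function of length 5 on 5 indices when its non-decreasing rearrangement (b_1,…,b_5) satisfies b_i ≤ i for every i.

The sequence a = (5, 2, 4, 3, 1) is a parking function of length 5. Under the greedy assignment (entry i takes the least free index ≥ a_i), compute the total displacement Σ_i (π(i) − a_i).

0

Σπ(i) = 1+…+5 = 15; Σa = 5+2+4+3+1 = 15; disp = 15−15 = 0.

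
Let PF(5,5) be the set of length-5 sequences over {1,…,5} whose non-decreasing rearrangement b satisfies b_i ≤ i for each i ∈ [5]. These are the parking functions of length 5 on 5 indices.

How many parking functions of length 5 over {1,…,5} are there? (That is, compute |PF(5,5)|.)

1296

#PF = (5+1−5)·(5+1)^{5−1} = 1 · 1296 = 1296
E.g. (1,2,1,3,1) → sorted (1,1,1,2,3): b_i ≤ i ∀i, a PF.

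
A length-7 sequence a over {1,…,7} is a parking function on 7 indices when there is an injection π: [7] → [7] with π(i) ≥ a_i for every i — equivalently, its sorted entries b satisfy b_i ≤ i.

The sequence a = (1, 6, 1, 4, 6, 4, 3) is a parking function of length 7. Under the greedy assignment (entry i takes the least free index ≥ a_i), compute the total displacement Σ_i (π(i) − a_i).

3

Σπ = 28 ({1..7} each once); Σa = 1+6+1+4+6+4+3 = 25; disp = 28−25 = 3.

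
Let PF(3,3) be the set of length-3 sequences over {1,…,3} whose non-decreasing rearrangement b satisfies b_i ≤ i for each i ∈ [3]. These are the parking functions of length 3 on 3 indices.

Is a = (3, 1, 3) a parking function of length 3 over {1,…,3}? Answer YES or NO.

NO

Order a: b = (1, 3, 3).
  b_1=1 ≤ 1
  b_2=3 > 2
  fails at i=2 ⇒ NO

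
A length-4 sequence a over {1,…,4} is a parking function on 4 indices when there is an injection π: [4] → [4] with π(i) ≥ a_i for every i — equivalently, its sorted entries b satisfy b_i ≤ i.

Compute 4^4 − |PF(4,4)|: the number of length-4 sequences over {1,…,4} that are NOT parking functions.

Count = (5−4)·5^(4−1) = 1×125 = 125
One tuple (3,4,2,3) → sorted (2,3,3,4): b_1=2>1, not a PF.
So 256 − 125 = 131 fail.

131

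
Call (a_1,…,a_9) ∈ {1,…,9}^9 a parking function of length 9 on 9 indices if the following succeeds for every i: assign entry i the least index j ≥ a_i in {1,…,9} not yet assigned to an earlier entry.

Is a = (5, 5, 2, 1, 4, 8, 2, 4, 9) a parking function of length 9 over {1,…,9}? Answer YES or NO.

Rearranged: b = (1, 2, 2, 4, 4, 5, 5, 8, 9).
  b_1=1 ≤ 1
  b_2=2 ≤ 2
  b_3=2 ≤ 3
  b_4=4 ≤ 4
  b_5=4 ≤ 5
  b_6=5 ≤ 6
  b_7=5 ≤ 7
  b_8=8 ≤ 8
  b_9=9 ≤ 9
All bounds hold ⇒ YES

YES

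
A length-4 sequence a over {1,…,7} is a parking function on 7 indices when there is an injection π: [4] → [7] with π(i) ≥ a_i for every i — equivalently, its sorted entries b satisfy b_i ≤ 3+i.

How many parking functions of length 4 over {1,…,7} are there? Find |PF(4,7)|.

Count = (7−4+1)·(7+1)^(4−1) = 4×512 = 2048 (Pollak)
Check (2,6,3,2) → sorted (2,2,3,6): b_i ≤ 3+i ∀i, a PF.

2048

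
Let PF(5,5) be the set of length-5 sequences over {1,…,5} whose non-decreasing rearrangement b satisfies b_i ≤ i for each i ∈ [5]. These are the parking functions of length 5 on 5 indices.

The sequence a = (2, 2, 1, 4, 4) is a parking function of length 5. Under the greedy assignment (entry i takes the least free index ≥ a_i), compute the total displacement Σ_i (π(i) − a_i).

Σπ = 15 ({1..5} each once); Σa = 2+2+1+4+4 = 13; disp = 15−13 = 2.

2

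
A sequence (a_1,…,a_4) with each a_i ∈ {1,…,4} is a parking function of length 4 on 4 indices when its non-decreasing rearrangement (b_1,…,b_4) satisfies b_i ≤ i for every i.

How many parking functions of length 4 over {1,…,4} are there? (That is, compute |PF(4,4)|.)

125

#PF = (4+1−4)·(4+1)^{4−1} = 1·125 = 125 [KW]
Check (2,2,2,1) → sorted (1,2,2,2): b_i ≤ i ∀i, a PF.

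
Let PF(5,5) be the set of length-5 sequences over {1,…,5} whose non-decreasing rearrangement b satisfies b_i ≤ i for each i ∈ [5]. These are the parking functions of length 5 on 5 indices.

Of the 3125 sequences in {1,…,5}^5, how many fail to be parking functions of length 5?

|PF| = (6−5)·6^(5−1) = 1×1296 = 1296 [KW]
Check (4,5,4,4,2) → sorted (2,4,4,4,5): b_1=2>1, not a PF.
5^5 − 1296 = 3125 − 1296 = 1829

1829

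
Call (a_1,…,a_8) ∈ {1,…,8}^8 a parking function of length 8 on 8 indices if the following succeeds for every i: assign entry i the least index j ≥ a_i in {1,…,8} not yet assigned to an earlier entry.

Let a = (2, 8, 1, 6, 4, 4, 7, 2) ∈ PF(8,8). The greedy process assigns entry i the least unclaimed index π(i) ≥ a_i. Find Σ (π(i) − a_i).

2

Σπ = 8·9/2 = 36 (π permutes [8]); Σa = 2+8+1+6+4+4+7+2 = 34; disp = 36−34 = 2.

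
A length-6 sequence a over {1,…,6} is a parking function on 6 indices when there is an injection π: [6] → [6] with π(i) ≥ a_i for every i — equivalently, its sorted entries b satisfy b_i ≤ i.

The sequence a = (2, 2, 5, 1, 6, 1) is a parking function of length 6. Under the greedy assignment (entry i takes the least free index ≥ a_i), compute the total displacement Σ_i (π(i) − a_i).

4

Σπ = 6·7/2 = 21 (π permutes [6]); Σa = 2+2+5+1+6+1 = 17; disp = 21−17 = 4.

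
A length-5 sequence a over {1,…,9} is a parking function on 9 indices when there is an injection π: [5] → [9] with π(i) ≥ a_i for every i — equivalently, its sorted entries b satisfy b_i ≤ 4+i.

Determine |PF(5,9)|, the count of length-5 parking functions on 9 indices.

50000

|PF| = 5·10^4 = 5 · 10000 = 50000 [KW]
One tuple (2,2,8,8,5) → sorted (2,2,5,8,8): b_i ≤ 4+i ∀i, a PF.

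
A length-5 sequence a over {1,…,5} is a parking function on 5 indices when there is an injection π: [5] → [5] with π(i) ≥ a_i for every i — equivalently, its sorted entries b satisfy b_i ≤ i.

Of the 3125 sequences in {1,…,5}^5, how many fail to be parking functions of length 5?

1829

|PF| = (5−5+1)·(5+1)^(5−1) = 1·1296 = 1296 [KW]
One tuple (5,3,5,2,4) → sorted (2,3,4,5,5): b_1=2>1, not a PF.
Total 3125; non-PF = 3125−1296 = 1829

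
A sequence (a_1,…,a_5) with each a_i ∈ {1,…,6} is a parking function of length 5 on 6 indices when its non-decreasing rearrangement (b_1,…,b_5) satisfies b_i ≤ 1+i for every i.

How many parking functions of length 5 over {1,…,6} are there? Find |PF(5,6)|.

4802

#PF = (6+1−5)·(6+1)^{5−1} = 2 · 2401 = 4802 [KW]
Example (1,6,3,2,2) → sorted (1,2,2,3,6): b_i ≤ 1+i ∀i, a PF.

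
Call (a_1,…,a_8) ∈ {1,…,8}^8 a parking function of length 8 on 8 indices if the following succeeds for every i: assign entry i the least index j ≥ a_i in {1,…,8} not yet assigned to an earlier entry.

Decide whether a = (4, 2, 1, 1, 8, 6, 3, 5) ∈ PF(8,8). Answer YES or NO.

Order a: b = (1, 1, 2, 3, 4, 5, 6, 8).
  b_1=1 ≤ 1
  b_2=1 ≤ 2
  b_3=2 ≤ 3
  b_4=3 ≤ 4
  b_5=4 ≤ 5
  b_6=5 ≤ 6
  b_7=6 ≤ 7
  b_8=8 ≤ 8
All bounds hold ⇒ YES

YES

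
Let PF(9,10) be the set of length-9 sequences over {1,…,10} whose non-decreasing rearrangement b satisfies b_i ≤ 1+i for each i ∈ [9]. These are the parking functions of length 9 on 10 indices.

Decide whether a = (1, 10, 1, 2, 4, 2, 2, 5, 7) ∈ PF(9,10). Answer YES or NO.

YES

Sorted: b = (1, 1, 2, 2, 2, 4, 5, 7, 10).
  b_1=1 ≤ 2
  b_2=1 ≤ 3
  b_3=2 ≤ 4
  b_4=2 ≤ 5
  b_5=2 ≤ 6
  b_6=4 ≤ 7
  b_7=5 ≤ 8
  b_8=7 ≤ 9
  b_9=10 ≤ 10
All bounds hold ⇒ YES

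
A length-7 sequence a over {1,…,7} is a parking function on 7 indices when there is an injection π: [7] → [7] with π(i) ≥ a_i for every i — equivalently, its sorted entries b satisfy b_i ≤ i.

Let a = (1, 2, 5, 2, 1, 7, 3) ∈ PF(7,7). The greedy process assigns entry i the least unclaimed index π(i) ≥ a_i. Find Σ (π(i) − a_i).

Σπ = 7·8/2 = 28 (π permutes [7]); Σa = 1+2+5+2+1+7+3 = 21; disp = 28−21 = 7.

7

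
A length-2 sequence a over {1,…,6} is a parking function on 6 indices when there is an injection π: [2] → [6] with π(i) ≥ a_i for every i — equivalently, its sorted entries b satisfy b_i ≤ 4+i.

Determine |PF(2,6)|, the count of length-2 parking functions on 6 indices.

35

|PF| = (6+1−2)·(6+1)^{2−1} = 5×7 = 35 (Pollak)
E.g. (2,2) → sorted (2,2): b_i ≤ 4+i ∀i, a PF.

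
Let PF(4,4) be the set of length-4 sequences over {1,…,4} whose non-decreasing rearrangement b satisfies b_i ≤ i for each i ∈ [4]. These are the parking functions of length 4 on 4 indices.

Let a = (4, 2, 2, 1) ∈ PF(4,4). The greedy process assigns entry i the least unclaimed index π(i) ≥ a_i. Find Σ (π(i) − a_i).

Σπ = 4·5/2 = 10 (π permutes [4]); Σa = 4+2+2+1 = 9; disp = 10−9 = 1.

1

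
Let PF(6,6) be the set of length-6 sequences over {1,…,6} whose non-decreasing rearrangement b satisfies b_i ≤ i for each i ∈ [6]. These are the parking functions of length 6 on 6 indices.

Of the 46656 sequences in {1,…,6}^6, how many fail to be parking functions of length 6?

Count = (6+1−6)·(6+1)^{6−1} = 1·16807 = 16807 (Konheim–Weiss)
One tuple (2,6,5,5,5,1) → sorted (1,2,5,5,5,6): b_3=5>3, not a PF.
6^6 − 16807 = 46656 − 16807 = 29849

29849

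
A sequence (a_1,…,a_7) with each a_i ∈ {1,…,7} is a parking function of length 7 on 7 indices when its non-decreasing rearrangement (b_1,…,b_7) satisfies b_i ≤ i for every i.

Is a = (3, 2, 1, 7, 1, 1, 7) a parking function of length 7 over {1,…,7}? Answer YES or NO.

Rearranged: b = (1, 1, 1, 2, 3, 7, 7).
  b_1=1 ≤ 1
  b_2=1 ≤ 2
  b_3=1 ≤ 3
  b_4=2 ≤ 4
  b_5=3 ≤ 5
  b_6=7 > 6
  fails at i=6 ⇒ NO

NO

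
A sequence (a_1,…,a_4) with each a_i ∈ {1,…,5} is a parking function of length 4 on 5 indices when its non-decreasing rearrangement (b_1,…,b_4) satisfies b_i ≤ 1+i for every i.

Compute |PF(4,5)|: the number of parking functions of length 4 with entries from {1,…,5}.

432

#PF = (5+1−4)·(5+1)^{4−1} = 2·216 = 432 (Konheim–Weiss)
Example (1,1,4,5) → sorted (1,1,4,5): b_i ≤ 1+i ∀i, a PF.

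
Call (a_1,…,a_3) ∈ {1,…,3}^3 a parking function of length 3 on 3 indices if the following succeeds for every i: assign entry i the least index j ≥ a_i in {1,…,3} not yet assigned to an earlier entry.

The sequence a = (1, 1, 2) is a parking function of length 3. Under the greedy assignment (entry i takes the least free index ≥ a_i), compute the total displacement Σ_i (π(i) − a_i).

2

Σπ = 6 ({1..3} each once); Σa = 1+1+2 = 4; disp = 6−4 = 2.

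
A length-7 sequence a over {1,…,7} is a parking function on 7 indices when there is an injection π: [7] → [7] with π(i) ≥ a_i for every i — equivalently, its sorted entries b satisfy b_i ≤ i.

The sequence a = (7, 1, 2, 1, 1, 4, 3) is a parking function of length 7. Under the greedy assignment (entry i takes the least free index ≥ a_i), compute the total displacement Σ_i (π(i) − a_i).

Σπ = 28 ({1..7} each once); Σa = 7+1+2+1+1+4+3 = 19; disp = 28−19 = 9.

9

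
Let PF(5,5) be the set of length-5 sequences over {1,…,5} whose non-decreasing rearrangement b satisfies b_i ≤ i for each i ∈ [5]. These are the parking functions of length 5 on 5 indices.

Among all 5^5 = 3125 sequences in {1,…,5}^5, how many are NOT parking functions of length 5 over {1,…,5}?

|PF| = (6−5)·6^(5−1) = 1·1296 = 1296
One tuple (3,1,3,3,5) → sorted (1,3,3,3,5): b_2=3>2, not a PF.
Total 3125; non-PF = 3125−1296 = 1829

1829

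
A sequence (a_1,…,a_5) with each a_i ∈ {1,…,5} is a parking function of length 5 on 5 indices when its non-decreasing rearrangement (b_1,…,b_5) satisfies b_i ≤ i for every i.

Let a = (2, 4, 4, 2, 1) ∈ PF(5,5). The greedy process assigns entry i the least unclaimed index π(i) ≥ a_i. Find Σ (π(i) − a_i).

Σπ(i) = 1+…+5 = 15; Σa = 2+4+4+2+1 = 13; disp = 15−13 = 2.

2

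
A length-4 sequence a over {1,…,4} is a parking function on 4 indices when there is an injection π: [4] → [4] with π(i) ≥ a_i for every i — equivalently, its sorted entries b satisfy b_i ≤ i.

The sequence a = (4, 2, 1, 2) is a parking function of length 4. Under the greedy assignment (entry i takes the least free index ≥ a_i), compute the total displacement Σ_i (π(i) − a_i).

1

Σπ = 10 ({1..4} each once); Σa = 4+2+1+2 = 9; disp = 10−9 = 1.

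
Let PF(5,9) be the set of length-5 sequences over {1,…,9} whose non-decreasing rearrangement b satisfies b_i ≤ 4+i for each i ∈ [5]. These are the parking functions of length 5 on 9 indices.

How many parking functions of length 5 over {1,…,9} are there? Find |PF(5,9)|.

50000

#PF = (9−5+1)·(9+1)^(5−1) = 5 · 10000 = 50000
One tuple (6,9,3,2,6) → sorted (2,3,6,6,9): b_i ≤ 4+i ∀i, a PF.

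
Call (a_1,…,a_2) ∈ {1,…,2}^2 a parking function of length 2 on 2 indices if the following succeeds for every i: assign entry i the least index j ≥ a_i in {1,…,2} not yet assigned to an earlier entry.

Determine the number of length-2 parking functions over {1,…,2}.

3

|PF| = (2−2+1)·(2+1)^(2−1) = 1·3 = 3 (Konheim–Weiss)
One tuple (1,1) → sorted (1,1): b_i ≤ i ∀i, a PF.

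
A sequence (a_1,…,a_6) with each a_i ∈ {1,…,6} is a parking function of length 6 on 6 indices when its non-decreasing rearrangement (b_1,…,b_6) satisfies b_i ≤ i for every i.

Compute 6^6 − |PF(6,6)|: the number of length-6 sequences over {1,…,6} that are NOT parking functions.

|PF(6,6)| = (7−6)·7^(6−1) = 1 · 16807 = 16807 (Pollak)
E.g. (4,4,6,4,6,6) → sorted (4,4,4,6,6,6): b_1=4>1, not a PF.
6^6 − 16807 = 46656 − 16807 = 29849

29849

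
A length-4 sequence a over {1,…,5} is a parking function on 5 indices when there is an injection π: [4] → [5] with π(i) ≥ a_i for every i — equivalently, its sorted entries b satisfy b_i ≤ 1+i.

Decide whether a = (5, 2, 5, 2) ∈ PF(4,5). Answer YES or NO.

NO

Rearranged: b = (2, 2, 5, 5).
  b_1=2 ≤ 2
  b_2=2 ≤ 3
  b_3=5 > 4
  fails at i=3 ⇒ NO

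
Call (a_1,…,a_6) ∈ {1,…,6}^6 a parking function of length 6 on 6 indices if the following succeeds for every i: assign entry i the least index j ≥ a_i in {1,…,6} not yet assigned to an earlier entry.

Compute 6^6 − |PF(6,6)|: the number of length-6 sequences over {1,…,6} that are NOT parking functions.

29849

#PF = (6+1−6)·(6+1)^{6−1} = 1 · 16807 = 16807 (Konheim–Weiss)
Check (2,3,5,5,2,6) → sorted (2,2,3,5,5,6): b_1=2>1, not a PF.
So 46656 − 16807 = 29849 fail.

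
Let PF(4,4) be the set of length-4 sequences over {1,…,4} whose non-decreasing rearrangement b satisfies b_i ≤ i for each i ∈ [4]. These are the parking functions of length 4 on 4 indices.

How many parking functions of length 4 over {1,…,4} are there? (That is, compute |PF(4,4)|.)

125

|PF| = 1·5^3 = 1·125 = 125 [KW]
Example (2,2,1,3) → sorted (1,2,2,3): b_i ≤ i ∀i, a PF.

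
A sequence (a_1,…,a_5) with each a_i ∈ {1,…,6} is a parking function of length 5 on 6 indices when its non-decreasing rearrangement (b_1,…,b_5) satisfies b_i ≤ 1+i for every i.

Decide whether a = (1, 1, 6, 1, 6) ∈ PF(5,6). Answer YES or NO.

Order a: b = (1, 1, 1, 6, 6).
  b_1=1 ≤ 2
  b_2=1 ≤ 3
  b_3=1 ≤ 4
  b_4=6 > 5
  fails at i=4 ⇒ NO

NO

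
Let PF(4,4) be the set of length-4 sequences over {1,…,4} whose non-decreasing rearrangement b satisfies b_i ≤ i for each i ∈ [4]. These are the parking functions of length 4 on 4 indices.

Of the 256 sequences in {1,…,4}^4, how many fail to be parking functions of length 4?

131

|PF(4,4)| = (4+1−4)·(4+1)^{4−1} = 1×125 = 125
Example (4,4,3,3) → sorted (3,3,4,4): b_1=3>1, not a PF.
So 256 − 125 = 131 fail.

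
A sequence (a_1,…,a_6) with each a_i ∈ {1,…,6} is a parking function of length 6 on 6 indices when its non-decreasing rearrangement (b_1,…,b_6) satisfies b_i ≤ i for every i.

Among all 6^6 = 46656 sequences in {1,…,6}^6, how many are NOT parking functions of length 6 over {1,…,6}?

|PF(6,6)| = (7−6)·7^(6−1) = 1·16807 = 16807 (Pollak)
E.g. (4,6,3,6,2,4) → sorted (2,3,4,4,6,6): b_1=2>1, not a PF.
So 46656 − 16807 = 29849 fail.

29849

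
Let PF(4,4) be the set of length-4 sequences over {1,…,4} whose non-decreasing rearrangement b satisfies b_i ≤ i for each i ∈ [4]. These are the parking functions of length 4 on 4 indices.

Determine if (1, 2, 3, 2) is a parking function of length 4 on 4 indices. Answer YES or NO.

Rearranged: b = (1, 2, 2, 3).
  b_1=1 ≤ 1
  b_2=2 ≤ 2
  b_3=2 ≤ 3
  b_4=3 ≤ 4
All bounds hold ⇒ YES

YES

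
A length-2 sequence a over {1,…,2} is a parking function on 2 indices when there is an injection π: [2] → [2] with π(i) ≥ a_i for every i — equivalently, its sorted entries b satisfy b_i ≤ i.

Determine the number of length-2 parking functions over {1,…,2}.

3

#PF = (3−2)·3^(2−1) = 1·3 = 3
E.g. (2,1) → sorted (1,2): b_i ≤ i ∀i, a PF.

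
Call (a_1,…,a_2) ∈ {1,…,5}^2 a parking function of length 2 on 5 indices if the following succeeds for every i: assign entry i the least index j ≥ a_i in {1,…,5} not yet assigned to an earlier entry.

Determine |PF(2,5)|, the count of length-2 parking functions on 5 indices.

24

|PF| = (6−2)·6^(2−1) = 4·6 = 24
Check (1,2) → sorted (1,2): b_i ≤ 3+i ∀i, a PF.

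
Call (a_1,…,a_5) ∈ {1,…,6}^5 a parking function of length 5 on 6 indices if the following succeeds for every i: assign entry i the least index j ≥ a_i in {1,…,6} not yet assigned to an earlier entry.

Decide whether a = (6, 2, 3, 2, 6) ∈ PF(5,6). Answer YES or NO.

Sorted: b = (2, 2, 3, 6, 6).
  b_1=2 ≤ 2
  b_2=2 ≤ 3
  b_3=3 ≤ 4
  b_4=6 > 5
  fails at i=4 ⇒ NO

NO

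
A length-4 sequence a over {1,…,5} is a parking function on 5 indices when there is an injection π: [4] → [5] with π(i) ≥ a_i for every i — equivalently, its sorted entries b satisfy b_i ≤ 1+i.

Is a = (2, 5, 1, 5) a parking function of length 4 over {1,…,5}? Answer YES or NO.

NO

Rearranged: b = (1, 2, 5, 5).
  b_1=1 ≤ 2
  b_2=2 ≤ 3
  b_3=5 > 4
  fails at i=3 ⇒ NO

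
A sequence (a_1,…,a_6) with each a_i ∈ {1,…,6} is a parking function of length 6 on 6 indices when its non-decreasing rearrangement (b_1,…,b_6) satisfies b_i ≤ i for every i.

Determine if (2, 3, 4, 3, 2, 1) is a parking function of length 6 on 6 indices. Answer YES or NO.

YES

Sorted: b = (1, 2, 2, 3, 3, 4).
  b_1=1 ≤ 1
  b_2=2 ≤ 2
  b_3=2 ≤ 3
  b_4=3 ≤ 4
  b_5=3 ≤ 5
  b_6=4 ≤ 6
All bounds hold ⇒ YES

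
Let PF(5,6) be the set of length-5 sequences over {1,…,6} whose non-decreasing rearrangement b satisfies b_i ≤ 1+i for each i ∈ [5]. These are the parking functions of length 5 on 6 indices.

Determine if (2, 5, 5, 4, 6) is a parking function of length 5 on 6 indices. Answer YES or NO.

Order a: b = (2, 4, 5, 5, 6).
  b_1=2 ≤ 2
  b_2=4 > 3
  fails at i=2 ⇒ NO

NO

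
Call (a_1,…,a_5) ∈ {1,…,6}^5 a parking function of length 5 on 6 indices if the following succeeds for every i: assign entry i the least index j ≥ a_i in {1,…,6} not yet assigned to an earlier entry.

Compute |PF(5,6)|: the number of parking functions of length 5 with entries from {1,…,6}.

4802

#PF = 2·7^4 = 2 · 2401 = 4802 (Konheim–Weiss)
One tuple (4,1,3,2,4) → sorted (1,2,3,4,4): b_i ≤ 1+i ∀i, a PF.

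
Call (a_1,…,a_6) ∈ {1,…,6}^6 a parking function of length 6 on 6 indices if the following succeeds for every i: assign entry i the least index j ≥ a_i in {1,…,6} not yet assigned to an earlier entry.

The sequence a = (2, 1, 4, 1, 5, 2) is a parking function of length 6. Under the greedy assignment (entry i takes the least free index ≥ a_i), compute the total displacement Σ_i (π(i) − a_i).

Σπ = 6·7/2 = 21 (π permutes [6]); Σa = 2+1+4+1+5+2 = 15; disp = 21−15 = 6.

6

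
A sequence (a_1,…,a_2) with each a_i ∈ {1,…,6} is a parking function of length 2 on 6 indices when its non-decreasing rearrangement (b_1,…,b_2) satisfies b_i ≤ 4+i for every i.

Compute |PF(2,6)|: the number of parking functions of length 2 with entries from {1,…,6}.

35

Count = (6−2+1)·(6+1)^(2−1) = 5·7 = 35 (Pollak)
E.g. (3,2) → sorted (2,3): b_i ≤ 4+i ∀i, a PF.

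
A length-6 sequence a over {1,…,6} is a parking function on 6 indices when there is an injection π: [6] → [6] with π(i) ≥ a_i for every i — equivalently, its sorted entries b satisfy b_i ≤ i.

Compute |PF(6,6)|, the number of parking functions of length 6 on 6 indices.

16807

|PF(6,6)| = (7−6)·7^(6−1) = 1·16807 = 16807 (Pollak)
One tuple (3,2,5,1,3,6) → sorted (1,2,3,3,5,6): b_i ≤ i ∀i, a PF.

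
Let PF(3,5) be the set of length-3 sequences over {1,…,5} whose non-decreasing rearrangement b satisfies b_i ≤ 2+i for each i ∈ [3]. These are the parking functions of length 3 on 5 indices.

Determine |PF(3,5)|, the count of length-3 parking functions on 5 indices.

#PF = (5+1−3)·(5+1)^{3−1} = 3·36 = 108 (Pollak)
E.g. (4,3,1) → sorted (1,3,4): b_i ≤ 2+i ∀i, a PF.

108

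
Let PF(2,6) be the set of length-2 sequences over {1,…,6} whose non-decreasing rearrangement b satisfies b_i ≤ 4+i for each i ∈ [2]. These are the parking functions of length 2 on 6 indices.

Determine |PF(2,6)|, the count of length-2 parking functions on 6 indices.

Count = (6−2+1)·(6+1)^(2−1) = 5×7 = 35 [KW]
E.g. (5,6) → sorted (5,6): b_i ≤ 4+i ∀i, a PF.

35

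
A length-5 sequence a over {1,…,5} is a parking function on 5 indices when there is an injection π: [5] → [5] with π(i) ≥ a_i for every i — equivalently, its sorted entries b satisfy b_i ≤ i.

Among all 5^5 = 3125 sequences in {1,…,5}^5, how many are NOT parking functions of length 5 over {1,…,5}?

1829

Count = (5+1−5)·(5+1)^{5−1} = 1 · 1296 = 1296 (Pollak)
E.g. (5,5,3,2,5) → sorted (2,3,5,5,5): b_1=2>1, not a PF.
Total 3125; non-PF = 3125−1296 = 1829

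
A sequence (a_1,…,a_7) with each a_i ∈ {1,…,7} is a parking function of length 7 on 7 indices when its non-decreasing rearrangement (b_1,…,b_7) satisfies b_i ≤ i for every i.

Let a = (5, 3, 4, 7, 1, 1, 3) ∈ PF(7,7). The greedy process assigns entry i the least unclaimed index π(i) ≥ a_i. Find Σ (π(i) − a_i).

4

Σπ(i) = 1+…+7 = 28; Σa = 5+3+4+7+1+1+3 = 24; disp = 28−24 = 4.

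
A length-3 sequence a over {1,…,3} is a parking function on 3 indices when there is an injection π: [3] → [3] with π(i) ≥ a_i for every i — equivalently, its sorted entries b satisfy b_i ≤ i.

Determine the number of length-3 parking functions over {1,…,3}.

|PF| = (4−3)·4^(3−1) = 1 · 16 = 16 [KW]
Check (1,2,2) → sorted (1,2,2): b_i ≤ i ∀i, a PF.

16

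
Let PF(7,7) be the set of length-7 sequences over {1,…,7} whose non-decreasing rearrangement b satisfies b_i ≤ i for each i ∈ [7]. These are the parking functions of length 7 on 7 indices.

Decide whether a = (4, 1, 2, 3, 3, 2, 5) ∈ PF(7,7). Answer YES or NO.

Rearranged: b = (1, 2, 2, 3, 3, 4, 5).
  b_1=1 ≤ 1
  b_2=2 ≤ 2
  b_3=2 ≤ 3
  b_4=3 ≤ 4
  b_5=3 ≤ 5
  b_6=4 ≤ 6
  b_7=5 ≤ 7
All bounds hold ⇒ YES

YES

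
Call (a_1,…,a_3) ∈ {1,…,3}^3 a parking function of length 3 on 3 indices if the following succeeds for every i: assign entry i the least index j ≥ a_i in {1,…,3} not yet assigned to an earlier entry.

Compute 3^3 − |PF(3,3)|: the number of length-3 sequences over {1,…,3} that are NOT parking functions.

Count = (3−3+1)·(3+1)^(3−1) = 1 · 16 = 16 (Konheim–Weiss)
Check (2,2,2) → sorted (2,2,2): b_1=2>1, not a PF.
So 27 − 16 = 11 fail.

11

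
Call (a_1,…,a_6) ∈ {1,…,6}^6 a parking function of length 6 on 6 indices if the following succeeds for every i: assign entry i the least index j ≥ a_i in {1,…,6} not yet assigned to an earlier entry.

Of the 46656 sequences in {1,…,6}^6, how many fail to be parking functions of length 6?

|PF| = 1·7^5 = 1×16807 = 16807 (Konheim–Weiss)
Example (6,5,5,4,6,5) → sorted (4,5,5,5,6,6): b_1=4>1, not a PF.
Total 46656; non-PF = 46656−16807 = 29849

29849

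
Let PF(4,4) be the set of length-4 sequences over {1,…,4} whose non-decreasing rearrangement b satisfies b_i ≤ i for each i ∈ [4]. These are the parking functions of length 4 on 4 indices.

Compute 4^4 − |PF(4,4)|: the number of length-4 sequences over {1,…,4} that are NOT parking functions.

131

|PF| = (4+1−4)·(4+1)^{4−1} = 1·125 = 125 [KW]
Example (3,2,3,2) → sorted (2,2,3,3): b_1=2>1, not a PF.
Total 256; non-PF = 256−125 = 131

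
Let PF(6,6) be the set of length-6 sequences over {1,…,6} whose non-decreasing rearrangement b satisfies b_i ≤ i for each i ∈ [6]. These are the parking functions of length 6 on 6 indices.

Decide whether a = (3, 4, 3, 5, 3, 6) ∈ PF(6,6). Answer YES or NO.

NO

Order a: b = (3, 3, 3, 4, 5, 6).
  b_1=3 > 1
  fails at i=1 ⇒ NO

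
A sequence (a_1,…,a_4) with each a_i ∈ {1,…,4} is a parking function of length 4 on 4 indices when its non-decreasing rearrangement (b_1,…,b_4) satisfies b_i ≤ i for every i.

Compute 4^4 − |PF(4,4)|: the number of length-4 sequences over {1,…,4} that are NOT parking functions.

131

Count = (5−4)·5^(4−1) = 1·125 = 125 (Pollak)
One tuple (3,2,2,2) → sorted (2,2,2,3): b_1=2>1, not a PF.
4^4 − 125 = 256 − 125 = 131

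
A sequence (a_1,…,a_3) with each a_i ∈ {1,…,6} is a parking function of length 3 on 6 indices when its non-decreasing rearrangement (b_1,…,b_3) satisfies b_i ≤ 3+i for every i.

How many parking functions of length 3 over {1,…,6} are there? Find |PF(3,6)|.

|PF| = 4·7^2 = 4 · 49 = 196 [KW]
Check (4,6,2) → sorted (2,4,6): b_i ≤ 3+i ∀i, a PF.

196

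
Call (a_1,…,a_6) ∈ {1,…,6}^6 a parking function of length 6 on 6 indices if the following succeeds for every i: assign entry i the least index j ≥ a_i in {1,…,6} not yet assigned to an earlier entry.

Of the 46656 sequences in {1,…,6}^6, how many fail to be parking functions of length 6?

29849

#PF = (6+1−6)·(6+1)^{6−1} = 1 · 16807 = 16807 (Pollak)
Check (6,5,5,5,1,5) → sorted (1,5,5,5,5,6): b_2=5>2, not a PF.
Total 46656; non-PF = 46656−16807 = 29849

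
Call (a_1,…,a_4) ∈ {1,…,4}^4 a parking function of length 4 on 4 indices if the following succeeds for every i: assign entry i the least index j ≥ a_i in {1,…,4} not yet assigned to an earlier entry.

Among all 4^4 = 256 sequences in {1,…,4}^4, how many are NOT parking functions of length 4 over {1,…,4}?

|PF(4,4)| = (4−4+1)·(4+1)^(4−1) = 1·125 = 125
Check (1,4,3,4) → sorted (1,3,4,4): b_2=3>2, not a PF.
So 256 − 125 = 131 fail.

131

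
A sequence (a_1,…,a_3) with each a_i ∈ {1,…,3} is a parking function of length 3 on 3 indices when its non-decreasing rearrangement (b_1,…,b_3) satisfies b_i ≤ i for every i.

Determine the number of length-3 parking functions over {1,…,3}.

16

|PF| = (4−3)·4^(3−1) = 1·16 = 16 (Konheim–Weiss)
One tuple (1,2,3) → sorted (1,2,3): b_i ≤ i ∀i, a PF.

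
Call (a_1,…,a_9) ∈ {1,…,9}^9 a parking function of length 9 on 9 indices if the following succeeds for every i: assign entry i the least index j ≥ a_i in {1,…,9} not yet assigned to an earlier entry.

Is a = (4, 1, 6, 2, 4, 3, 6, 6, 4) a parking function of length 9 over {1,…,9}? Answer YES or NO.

Order a: b = (1, 2, 3, 4, 4, 4, 6, 6, 6).
  b_1=1 ≤ 1
  b_2=2 ≤ 2
  b_3=3 ≤ 3
  b_4=4 ≤ 4
  b_5=4 ≤ 5
  b_6=4 ≤ 6
  b_7=6 ≤ 7
  b_8=6 ≤ 8
  b_9=6 ≤ 9
All bounds hold ⇒ YES

YES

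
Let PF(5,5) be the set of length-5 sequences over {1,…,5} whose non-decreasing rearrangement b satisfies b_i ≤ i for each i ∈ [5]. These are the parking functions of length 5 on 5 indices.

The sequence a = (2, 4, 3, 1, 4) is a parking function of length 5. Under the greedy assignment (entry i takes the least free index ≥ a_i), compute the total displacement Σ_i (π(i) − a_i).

Σπ = 15 ({1..5} each once); Σa = 2+4+3+1+4 = 14; disp = 15−14 = 1.

1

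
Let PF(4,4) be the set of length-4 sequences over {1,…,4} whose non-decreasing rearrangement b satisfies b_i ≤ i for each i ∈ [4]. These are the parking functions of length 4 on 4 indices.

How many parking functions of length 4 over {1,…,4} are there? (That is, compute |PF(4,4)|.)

|PF| = (4−4+1)·(4+1)^(4−1) = 1×125 = 125 (Konheim–Weiss)
Example (3,2,1,1) → sorted (1,1,2,3): b_i ≤ i ∀i, a PF.

125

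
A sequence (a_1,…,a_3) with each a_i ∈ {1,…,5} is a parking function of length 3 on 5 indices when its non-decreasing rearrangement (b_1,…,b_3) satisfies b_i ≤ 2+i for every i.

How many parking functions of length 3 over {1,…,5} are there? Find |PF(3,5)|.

Count = (6−3)·6^(3−1) = 3 · 36 = 108 (Pollak)
One tuple (3,3,5) → sorted (3,3,5): b_i ≤ 2+i ∀i, a PF.

108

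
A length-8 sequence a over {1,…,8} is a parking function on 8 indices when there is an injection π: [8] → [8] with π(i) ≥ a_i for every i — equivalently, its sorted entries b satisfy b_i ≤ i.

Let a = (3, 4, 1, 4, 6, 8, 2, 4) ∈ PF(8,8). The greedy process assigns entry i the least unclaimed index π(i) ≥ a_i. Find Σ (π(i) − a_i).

Σπ = 36 ({1..8} each once); Σa = 3+4+1+4+6+8+2+4 = 32; disp = 36−32 = 4.

4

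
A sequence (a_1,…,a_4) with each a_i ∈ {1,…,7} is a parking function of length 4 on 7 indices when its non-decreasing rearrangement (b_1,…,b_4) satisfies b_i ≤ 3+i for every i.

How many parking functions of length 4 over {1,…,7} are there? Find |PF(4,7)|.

2048

Count = (8−4)·8^(4−1) = 4×512 = 2048 [KW]
One tuple (4,2,3,3) → sorted (2,3,3,4): b_i ≤ 3+i ∀i, a PF.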